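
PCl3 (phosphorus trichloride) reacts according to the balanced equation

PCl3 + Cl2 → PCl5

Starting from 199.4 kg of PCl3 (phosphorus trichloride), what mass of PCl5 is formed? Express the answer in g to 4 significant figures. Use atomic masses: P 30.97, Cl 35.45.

M(PCl3) = 30.97 + 3(35.45) = 137.32 g/mol.
M(PCl5) = 30.97 + 5(35.45) = 208.22 g/mol.
Convert: 199.4 kg = 199400 g.
n(PCl3) = 199400 g / 137.32 g/mol = 1452.1 mol.
From the equation the PCl3:PCl5 mole ratio is 1:1, so n(PCl5) = 1452.1 × 1/1 = 1452.1 mol.
Mass of PCl5 = 1452.1 mol × 208.22 g/mol = 302350 g.

302400 g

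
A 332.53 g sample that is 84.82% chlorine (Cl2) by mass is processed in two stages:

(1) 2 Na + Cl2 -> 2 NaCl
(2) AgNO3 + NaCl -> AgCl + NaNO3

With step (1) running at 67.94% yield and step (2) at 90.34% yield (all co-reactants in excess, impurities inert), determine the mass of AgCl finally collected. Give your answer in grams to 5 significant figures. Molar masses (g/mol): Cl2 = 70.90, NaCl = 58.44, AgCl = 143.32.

Pure Cl2 = 332.53 × 0.8482 = 282.052 g.
n(Cl2) = 282.052 / 70.90 = 3.97817 mol.
Step 1 (Cl2:NaCl = 1:2): theoretical n(NaCl) = 7.95633 mol; at 67.94% yield, n(NaCl) = 5.40553 mol.
Step 2 (NaCl:AgCl = 1:1): theoretical n(AgCl) = 5.40553 mol, so theoretical mass = 5.40553 × 143.32 = 774.721 g.
At 90.34% yield, actual mass of AgCl = 774.721 × 0.9034 = 699.883 g.

699.88 g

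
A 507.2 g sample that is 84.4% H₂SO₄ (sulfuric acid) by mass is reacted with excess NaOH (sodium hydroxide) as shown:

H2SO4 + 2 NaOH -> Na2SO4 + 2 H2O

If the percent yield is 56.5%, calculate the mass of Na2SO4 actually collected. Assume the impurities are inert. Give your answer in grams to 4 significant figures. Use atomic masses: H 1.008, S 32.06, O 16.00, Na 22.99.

Pure H2SO4 available = 507.2 g × 0.844 = 428.08 g.
M(H2SO4) = 2(1.008) + 32.06 + 4(16.00) = 98.076 g/mol.
M(Na2SO4) = 2(22.99) + 32.06 + 4(16.00) = 142.04 g/mol.
n(H2SO4) = 428.08 g / 98.076 g/mol = 4.3647 mol.
From the equation the H2SO4:Na2SO4 mole ratio is 1:1, so n(Na2SO4) = 4.3647 × 1/1 = 4.3647 mol.
Mass of Na2SO4 = 4.3647 mol × 142.04 g/mol = 619.97 g.
Actual mass collected = 619.97 g × 0.565 = 350.28 g.

350.3 g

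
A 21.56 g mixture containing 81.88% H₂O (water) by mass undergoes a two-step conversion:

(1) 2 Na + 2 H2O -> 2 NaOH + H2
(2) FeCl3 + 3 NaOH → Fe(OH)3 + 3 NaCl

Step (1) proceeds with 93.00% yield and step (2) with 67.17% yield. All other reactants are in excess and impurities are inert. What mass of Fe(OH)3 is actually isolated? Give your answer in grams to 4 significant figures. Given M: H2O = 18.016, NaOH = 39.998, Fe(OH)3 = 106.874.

21.81 g

Pure H2O = 21.56 × 0.8188 = 17.653 g.
n(H2O) = 17.653 / 18.016 = 0.97987 mol.
Step 1 (H2O:NaOH = 2:2): theoretical n(NaOH) = 0.97987 mol; at 93.00% yield, n(NaOH) = 0.91128 mol.
Step 2 (NaOH:Fe(OH)3 = 3:1): theoretical n(Fe(OH)3) = 0.30376 mol, so theoretical mass = 0.30376 × 106.874 = 32.464 g.
At 67.17% yield, actual mass of Fe(OH)3 = 32.464 × 0.6717 = 21.806 g.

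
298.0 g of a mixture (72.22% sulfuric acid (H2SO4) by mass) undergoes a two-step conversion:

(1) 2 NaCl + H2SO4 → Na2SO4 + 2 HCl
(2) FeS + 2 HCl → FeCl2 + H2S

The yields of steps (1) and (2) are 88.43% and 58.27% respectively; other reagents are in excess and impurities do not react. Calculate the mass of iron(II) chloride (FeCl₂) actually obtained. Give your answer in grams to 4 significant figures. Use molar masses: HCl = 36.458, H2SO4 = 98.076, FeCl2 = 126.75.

143.3 g

Pure H2SO4 = 298.0 × 0.7222 = 215.22 g.
n(H2SO4) = 215.22 / 98.076 = 2.1944 mol.
Step 1 (H2SO4:HCl = 1:2): theoretical n(HCl) = 4.3888 mol; at 88.43% yield, n(HCl) = 3.8810 mol.
Step 2 (HCl:FeCl2 = 2:1): theoretical n(FeCl2) = 1.9405 mol, so theoretical mass = 1.9405 × 126.75 = 245.96 g.
At 58.27% yield, actual mass of FeCl2 = 245.96 × 0.5827 = 143.32 g.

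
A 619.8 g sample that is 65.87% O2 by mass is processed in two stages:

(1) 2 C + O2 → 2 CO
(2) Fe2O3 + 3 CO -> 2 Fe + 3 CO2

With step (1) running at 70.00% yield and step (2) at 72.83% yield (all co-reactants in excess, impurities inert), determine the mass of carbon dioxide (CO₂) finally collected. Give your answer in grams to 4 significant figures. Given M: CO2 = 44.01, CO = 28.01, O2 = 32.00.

572.5 g

Pure O2 = 619.8 × 0.6587 = 408.26 g.
n(O2) = 408.26 / 32.00 = 12.758 mol.
Step 1 (O2:CO = 1:2): theoretical n(CO) = 25.516 mol; at 70.00% yield, n(CO) = 17.861 mol.
Step 2 (CO:CO2 = 3:3): theoretical n(CO2) = 17.861 mol, so theoretical mass = 17.861 × 44.01 = 786.08 g.
At 72.83% yield, actual mass of CO2 = 786.08 × 0.7283 = 572.50 g.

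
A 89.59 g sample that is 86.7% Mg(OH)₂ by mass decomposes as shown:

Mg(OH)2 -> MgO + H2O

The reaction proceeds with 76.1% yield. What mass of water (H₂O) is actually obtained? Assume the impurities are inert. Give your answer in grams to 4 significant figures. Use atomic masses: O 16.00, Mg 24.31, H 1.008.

Pure Mg(OH)2 available = 89.59 g × 0.867 = 77.675 g.
M(Mg(OH)2) = 24.31 + 2(16.00) + 2(1.008) = 58.326 g/mol.
M(H2O) = 2(1.008) + 16.00 = 18.016 g/mol.
n(Mg(OH)2) = 77.675 g / 58.326 g/mol = 1.3317 mol.
From the equation the Mg(OH)2:H2O mole ratio is 1:1, so n(H2O) = 1.3317 × 1/1 = 1.3317 mol.
Mass of H2O = 1.3317 mol × 18.016 g/mol = 23.992 g.
Actual mass collected = 23.992 g × 0.761 = 18.258 g.

18.26 g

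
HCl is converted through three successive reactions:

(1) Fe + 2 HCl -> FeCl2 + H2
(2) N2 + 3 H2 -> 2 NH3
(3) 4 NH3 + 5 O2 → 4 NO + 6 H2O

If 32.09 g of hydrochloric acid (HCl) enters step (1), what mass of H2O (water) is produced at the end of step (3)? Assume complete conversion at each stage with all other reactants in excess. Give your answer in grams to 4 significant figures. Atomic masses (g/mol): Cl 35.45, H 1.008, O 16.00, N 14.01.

7.929 g

M(HCl) = 1.008 + 35.45 = 36.458 g/mol.
M(H2O) = 2(1.008) + 16.00 = 18.016 g/mol.
n(HCl) = 32.09 / 36.458 = 0.88019 mol.
Reaction (1): HCl→H2 ratio 2:1 ⇒ n(H2) = 0.44010 mol.
Reaction (2): H2→NH3 ratio 3:2 ⇒ n(NH3) = 0.29340 mol.
Reaction (3): NH3→H2O ratio 4:6 ⇒ n(H2O) = 0.44010 mol.
Mass of H2O = 0.44010 × 18.016 = 7.9288 g.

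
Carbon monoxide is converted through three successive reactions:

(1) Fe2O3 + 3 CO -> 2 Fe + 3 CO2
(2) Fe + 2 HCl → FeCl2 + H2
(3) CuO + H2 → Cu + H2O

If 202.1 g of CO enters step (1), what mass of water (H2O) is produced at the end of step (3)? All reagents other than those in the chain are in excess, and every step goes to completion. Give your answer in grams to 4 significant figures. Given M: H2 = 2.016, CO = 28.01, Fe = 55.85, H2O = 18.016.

86.66 g

n(CO) = 202.1 / 28.01 = 7.2153 mol.
Reaction (1): CO→Fe ratio 3:2 ⇒ n(Fe) = 4.8102 mol.
Reaction (2): Fe→H2 ratio 1:1 ⇒ n(H2) = 4.8102 mol.
Reaction (3): H2→H2O ratio 1:1 ⇒ n(H2O) = 4.8102 mol.
Mass of H2O = 4.8102 × 18.016 = 86.660 g.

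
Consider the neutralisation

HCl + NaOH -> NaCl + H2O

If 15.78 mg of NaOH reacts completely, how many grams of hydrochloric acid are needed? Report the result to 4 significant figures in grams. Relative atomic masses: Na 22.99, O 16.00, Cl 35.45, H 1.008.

0.01438 g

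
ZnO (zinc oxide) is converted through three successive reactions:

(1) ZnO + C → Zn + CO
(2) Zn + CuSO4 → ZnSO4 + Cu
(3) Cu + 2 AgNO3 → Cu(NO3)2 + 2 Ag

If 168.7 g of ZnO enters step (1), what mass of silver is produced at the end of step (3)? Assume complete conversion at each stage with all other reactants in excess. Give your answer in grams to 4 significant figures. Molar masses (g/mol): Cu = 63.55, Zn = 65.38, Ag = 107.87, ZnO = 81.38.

447.2 g

n(ZnO) = 168.7 / 81.38 = 2.0730 mol.
Reaction (1): ZnO→Zn ratio 1:1 ⇒ n(Zn) = 2.0730 mol.
Reaction (2): Zn→Cu ratio 1:1 ⇒ n(Cu) = 2.0730 mol.
Reaction (3): Cu→Ag ratio 1:2 ⇒ n(Ag) = 4.1460 mol.
Mass of Ag = 4.1460 × 107.87 = 447.23 g.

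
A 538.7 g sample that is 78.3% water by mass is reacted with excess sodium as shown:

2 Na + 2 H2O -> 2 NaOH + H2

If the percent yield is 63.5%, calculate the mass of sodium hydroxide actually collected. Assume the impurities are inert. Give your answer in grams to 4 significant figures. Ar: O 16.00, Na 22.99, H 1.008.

594.7 g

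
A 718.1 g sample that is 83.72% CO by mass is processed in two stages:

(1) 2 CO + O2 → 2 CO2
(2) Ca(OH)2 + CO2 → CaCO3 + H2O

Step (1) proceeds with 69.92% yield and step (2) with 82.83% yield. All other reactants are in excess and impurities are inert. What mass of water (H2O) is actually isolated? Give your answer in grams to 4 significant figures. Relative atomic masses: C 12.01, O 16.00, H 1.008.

Pure CO = 718.1 × 0.8372 = 601.19 g.
M(CO) = 12.01 + 16.00 = 28.01 g/mol.
M(H2O) = 2(1.008) + 16.00 = 18.016 g/mol.
n(CO) = 601.19 / 28.01 = 21.464 mol.
Step 1 (CO:CO2 = 2:2): theoretical n(CO2) = 21.464 mol; at 69.92% yield, n(CO2) = 15.007 mol.
Step 2 (CO2:H2O = 1:1): theoretical n(H2O) = 15.007 mol, so theoretical mass = 15.007 × 18.016 = 270.37 g.
At 82.83% yield, actual mass of H2O = 270.37 × 0.8283 = 223.95 g.

223.9 g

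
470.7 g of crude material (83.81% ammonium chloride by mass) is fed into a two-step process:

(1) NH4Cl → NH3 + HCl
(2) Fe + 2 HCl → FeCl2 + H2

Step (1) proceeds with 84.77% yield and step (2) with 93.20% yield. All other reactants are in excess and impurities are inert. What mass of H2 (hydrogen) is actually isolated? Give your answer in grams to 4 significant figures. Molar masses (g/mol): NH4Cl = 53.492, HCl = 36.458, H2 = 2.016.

5.873 g

Pure NH4Cl = 470.7 × 0.8381 = 394.49 g.
n(NH4Cl) = 394.49 / 53.492 = 7.3748 mol.
Step 1 (NH4Cl:HCl = 1:1): theoretical n(HCl) = 7.3748 mol; at 84.77% yield, n(HCl) = 6.2516 mol.
Step 2 (HCl:H2 = 2:1): theoretical n(H2) = 3.1258 mol, so theoretical mass = 3.1258 × 2.016 = 6.3016 g.
At 93.20% yield, actual mass of H2 = 6.3016 × 0.9320 = 5.8731 g.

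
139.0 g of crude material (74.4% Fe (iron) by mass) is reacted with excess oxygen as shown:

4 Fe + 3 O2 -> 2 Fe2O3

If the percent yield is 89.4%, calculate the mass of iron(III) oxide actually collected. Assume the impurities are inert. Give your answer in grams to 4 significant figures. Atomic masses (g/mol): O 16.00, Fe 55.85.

132.2 g

Pure Fe available = 139.0 g × 0.744 = 103.42 g.
M(Fe) = 55.85 g/mol.
M(Fe2O3) = 2(55.85) + 3(16.00) = 159.70 g/mol.
n(Fe) = 103.42 g / 55.85 g/mol = 1.8517 mol.
From the equation the Fe:Fe2O3 mole ratio is 4:2, so n(Fe2O3) = 1.8517 × 2/4 = 0.92584 mol.
Mass of Fe2O3 = 0.92584 mol × 159.70 g/mol = 147.86 g.
Actual mass collected = 147.86 g × 0.894 = 132.18 g.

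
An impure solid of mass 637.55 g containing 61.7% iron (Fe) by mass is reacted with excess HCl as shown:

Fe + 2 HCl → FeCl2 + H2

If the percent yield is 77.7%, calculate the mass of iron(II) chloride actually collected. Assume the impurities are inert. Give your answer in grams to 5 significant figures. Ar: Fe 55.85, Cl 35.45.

Pure Fe available = 637.55 g × 0.617 = 393.368 g.
M(Fe) = 55.85 g/mol.
M(FeCl2) = 55.85 + 2(35.45) = 126.75 g/mol.
n(Fe) = 393.368 g / 55.85 g/mol = 7.04330 mol.
From the equation the Fe:FeCl2 mole ratio is 1:1, so n(FeCl2) = 7.04330 × 1/1 = 7.04330 mol.
Mass of FeCl2 = 7.04330 mol × 126.75 g/mol = 892.738 g.
Actual mass collected = 892.738 g × 0.777 = 693.658 g.

693.66 g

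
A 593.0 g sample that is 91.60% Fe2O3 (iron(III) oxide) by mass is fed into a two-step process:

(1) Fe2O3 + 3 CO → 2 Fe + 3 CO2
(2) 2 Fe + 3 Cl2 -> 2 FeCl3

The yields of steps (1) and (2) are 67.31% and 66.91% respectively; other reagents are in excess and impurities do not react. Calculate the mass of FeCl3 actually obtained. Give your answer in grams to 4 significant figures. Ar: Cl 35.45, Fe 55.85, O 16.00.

496.9 g

Pure Fe2O3 = 593.0 × 0.9160 = 543.19 g.
M(Fe2O3) = 2(55.85) + 3(16.00) = 159.70 g/mol.
M(FeCl3) = 55.85 + 3(35.45) = 162.20 g/mol.
n(Fe2O3) = 543.19 / 159.70 = 3.4013 mol.
Step 1 (Fe2O3:Fe = 1:2): theoretical n(Fe) = 6.8026 mol; at 67.31% yield, n(Fe) = 4.5788 mol.
Step 2 (Fe:FeCl3 = 2:2): theoretical n(FeCl3) = 4.5788 mol, so theoretical mass = 4.5788 × 162.20 = 742.69 g.
At 66.91% yield, actual mass of FeCl3 = 742.69 × 0.6691 = 496.93 g.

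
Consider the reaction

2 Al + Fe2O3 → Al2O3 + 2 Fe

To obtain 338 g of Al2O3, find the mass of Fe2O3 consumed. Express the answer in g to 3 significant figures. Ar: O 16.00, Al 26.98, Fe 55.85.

529 g

M(Al2O3) = 2(26.98) + 3(16.00) = 101.96 g/mol.
M(Fe2O3) = 2(55.85) + 3(16.00) = 159.70 g/mol.
n(Al2O3) = 338.0 g / 101.96 g/mol = 3.315 mol.
From the equation the Al2O3:Fe2O3 mole ratio is 1:1, so n(Fe2O3) = 3.315 × 1/1 = 3.315 mol.
Mass of Fe2O3 = 3.315 mol × 159.70 g/mol = 529.4 g.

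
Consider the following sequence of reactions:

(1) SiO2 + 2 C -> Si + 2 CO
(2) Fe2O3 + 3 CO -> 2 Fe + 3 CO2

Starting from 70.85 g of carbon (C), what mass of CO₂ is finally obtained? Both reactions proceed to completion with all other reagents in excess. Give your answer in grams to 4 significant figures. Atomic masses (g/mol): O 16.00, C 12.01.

M(C) = 12.01 g/mol.
M(CO2) = 12.01 + 2(16.00) = 44.01 g/mol.
n(C) = 70.850 / 12.01 = 5.8993 mol.
Step 1 gives a 2:2 ratio of C to CO, so n(CO) = 5.8993 mol.
In step 2 the CO:CO2 ratio is 3:3, so n(CO2) = 5.8993 mol.
Mass of CO2 = 5.8993 × 44.01 = 259.63 g.

259.6 g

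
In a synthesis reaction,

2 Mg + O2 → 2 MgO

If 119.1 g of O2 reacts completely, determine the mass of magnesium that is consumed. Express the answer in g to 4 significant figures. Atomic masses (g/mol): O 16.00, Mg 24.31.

M(O2) = 2(16.00) = 32.00 g/mol.
M(Mg) = 24.31 g/mol.
n(O2) = 119.10 g / 32.00 g/mol = 3.7219 mol.
From the equation the O2:Mg mole ratio is 1:2, so n(Mg) = 3.7219 × 2/1 = 7.4437 mol.
Mass of Mg = 7.4437 mol × 24.31 g/mol = 180.96 g.

181.0 g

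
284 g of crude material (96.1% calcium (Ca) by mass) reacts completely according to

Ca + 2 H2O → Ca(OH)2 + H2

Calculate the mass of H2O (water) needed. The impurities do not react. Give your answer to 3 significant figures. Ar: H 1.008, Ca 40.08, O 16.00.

Mass of pure Ca = 284 g × 0.961 = 272.9 g.
M(Ca) = 40.08 g/mol.
M(H2O) = 2(1.008) + 16.00 = 18.016 g/mol.
n(Ca) = 272.9 g / 40.08 g/mol = 6.809 mol.
From the equation the Ca:H2O mole ratio is 1:2, so n(H2O) = 6.809 × 2/1 = 13.62 mol.
Mass of H2O = 13.62 mol × 18.016 g/mol = 245.4 g.

245 g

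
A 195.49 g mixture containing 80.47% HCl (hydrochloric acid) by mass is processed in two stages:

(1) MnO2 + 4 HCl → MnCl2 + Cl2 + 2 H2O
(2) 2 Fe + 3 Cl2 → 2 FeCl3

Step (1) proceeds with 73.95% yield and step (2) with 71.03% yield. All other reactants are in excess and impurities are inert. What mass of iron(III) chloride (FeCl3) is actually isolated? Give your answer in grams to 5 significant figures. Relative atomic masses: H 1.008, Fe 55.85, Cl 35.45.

61.270 g

Pure HCl = 195.49 × 0.8047 = 157.311 g.
M(HCl) = 1.008 + 35.45 = 36.458 g/mol.
M(FeCl3) = 55.85 + 3(35.45) = 162.20 g/mol.
n(HCl) = 157.311 / 36.458 = 4.31485 mol.
Step 1 (HCl:Cl2 = 4:1): theoretical n(Cl2) = 1.07871 mol; at 73.95% yield, n(Cl2) = 0.797708 mol.
Step 2 (Cl2:FeCl3 = 3:2): theoretical n(FeCl3) = 0.531805 mol, so theoretical mass = 0.531805 × 162.20 = 86.2588 g.
At 71.03% yield, actual mass of FeCl3 = 86.2588 × 0.7103 = 61.2696 g.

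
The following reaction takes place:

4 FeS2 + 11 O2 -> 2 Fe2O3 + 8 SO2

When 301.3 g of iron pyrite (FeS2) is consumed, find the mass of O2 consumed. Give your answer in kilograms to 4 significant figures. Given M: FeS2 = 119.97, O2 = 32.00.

n(FeS2) = 301.30 g / 119.97 g/mol = 2.5115 mol.
From the equation the FeS2:O2 mole ratio is 4:11, so n(O2) = 2.5115 × 11/4 = 6.9065 mol.
Mass of O2 = 6.9065 mol × 32.00 g/mol = 221.01 g.
Converting to kg: 221.01 g = 0.2210 kg.

0.2210 kg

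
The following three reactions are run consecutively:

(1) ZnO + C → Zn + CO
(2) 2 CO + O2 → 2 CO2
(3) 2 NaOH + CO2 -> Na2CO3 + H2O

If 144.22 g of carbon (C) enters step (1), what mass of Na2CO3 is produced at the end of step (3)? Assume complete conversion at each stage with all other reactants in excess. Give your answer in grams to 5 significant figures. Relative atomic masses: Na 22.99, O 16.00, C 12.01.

M(C) = 12.01 g/mol.
M(Na2CO3) = 2(22.99) + 12.01 + 3(16.00) = 105.99 g/mol.
n(C) = 144.22 / 12.01 = 12.0083 mol.
Reaction (1): C→CO ratio 1:1 ⇒ n(CO) = 12.0083 mol.
Reaction (2): CO→CO2 ratio 2:2 ⇒ n(CO2) = 12.0083 mol.
Reaction (3): CO2→Na2CO3 ratio 1:1 ⇒ n(Na2CO3) = 12.0083 mol.
Mass of Na2CO3 = 12.0083 × 105.99 = 1272.76 g.

1272.8 g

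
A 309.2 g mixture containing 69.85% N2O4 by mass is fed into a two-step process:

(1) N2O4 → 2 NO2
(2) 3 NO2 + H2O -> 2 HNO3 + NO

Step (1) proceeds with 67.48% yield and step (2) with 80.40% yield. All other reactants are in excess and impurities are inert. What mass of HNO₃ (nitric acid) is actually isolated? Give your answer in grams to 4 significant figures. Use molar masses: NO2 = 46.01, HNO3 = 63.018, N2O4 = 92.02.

107.0 g

Pure N2O4 = 309.2 × 0.6985 = 215.98 g.
n(N2O4) = 215.98 / 92.02 = 2.3471 mol.
Step 1 (N2O4:NO2 = 1:2): theoretical n(NO2) = 4.6941 mol; at 67.48% yield, n(NO2) = 3.1676 mol.
Step 2 (NO2:HNO3 = 3:2): theoretical n(HNO3) = 2.1117 mol, so theoretical mass = 2.1117 × 63.018 = 133.08 g.
At 80.40% yield, actual mass of HNO3 = 133.08 × 0.8040 = 106.99 g.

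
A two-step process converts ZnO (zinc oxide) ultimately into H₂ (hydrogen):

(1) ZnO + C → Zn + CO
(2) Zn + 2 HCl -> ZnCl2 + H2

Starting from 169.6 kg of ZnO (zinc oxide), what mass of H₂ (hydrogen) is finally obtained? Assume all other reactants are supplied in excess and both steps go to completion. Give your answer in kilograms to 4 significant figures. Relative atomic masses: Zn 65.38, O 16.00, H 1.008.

4.201 kg

M(ZnO) = 65.38 + 16.00 = 81.38 g/mol.
M(H2) = 2(1.008) = 2.016 g/mol.
169.6 kg = 169600 g.
n(ZnO) = 169600 / 81.38 = 2084.1 mol.
Step 1 gives a 1:1 ratio of ZnO to Zn, so n(Zn) = 2084.1 mol.
In step 2 the Zn:H2 ratio is 1:1, so n(H2) = 2084.1 mol.
Mass of H2 = 2084.1 × 2.016 = 4201.4 g = 4.201 kg.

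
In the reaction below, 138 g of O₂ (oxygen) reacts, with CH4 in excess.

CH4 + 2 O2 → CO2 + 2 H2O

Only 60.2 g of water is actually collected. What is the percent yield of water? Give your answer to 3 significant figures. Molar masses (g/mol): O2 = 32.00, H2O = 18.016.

77.5 %

n(O2) = 138.0 g / 32.00 g/mol = 4.312 mol.
From the equation the O2:H2O mole ratio is 2:2, so n(H2O) = 4.312 × 2/2 = 4.312 mol.
Mass of H2O = 4.312 mol × 18.016 g/mol = 77.69 g.
This is the theoretical yield. Percent yield = 60.2 g / 77.69 g × 100% = 77.48%.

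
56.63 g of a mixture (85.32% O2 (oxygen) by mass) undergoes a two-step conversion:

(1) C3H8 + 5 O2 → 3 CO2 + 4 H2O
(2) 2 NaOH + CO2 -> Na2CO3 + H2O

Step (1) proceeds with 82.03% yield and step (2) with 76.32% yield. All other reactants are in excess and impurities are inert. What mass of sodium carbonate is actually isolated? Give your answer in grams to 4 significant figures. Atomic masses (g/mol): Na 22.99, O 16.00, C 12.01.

60.11 g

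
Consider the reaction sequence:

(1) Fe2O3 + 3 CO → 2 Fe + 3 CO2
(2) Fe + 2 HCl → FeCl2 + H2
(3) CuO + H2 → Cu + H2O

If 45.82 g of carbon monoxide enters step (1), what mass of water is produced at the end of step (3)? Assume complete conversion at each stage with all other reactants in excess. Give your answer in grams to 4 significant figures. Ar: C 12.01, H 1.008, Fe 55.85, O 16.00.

19.65 g

M(CO) = 12.01 + 16.00 = 28.01 g/mol.
M(H2O) = 2(1.008) + 16.00 = 18.016 g/mol.
n(CO) = 45.82 / 28.01 = 1.6358 mol.
Reaction (1): CO→Fe ratio 3:2 ⇒ n(Fe) = 1.0906 mol.
Reaction (2): Fe→H2 ratio 1:1 ⇒ n(H2) = 1.0906 mol.
Reaction (3): H2→H2O ratio 1:1 ⇒ n(H2O) = 1.0906 mol.
Mass of H2O = 1.0906 × 18.016 = 19.648 g.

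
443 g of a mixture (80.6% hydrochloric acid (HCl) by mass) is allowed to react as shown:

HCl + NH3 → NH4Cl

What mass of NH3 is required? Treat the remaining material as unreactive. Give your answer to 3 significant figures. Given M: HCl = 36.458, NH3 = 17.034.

167 g

Mass of pure HCl = 443 g × 0.806 = 357.1 g.
n(HCl) = 357.1 g / 36.458 g/mol = 9.794 mol.
From the equation the HCl:NH3 mole ratio is 1:1, so n(NH3) = 9.794 × 1/1 = 9.794 mol.
Mass of NH3 = 9.794 mol × 17.034 g/mol = 166.8 g.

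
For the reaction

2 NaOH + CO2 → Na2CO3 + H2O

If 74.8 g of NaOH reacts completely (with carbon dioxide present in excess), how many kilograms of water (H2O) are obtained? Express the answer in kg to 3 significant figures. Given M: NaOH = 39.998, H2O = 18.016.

0.0168 kg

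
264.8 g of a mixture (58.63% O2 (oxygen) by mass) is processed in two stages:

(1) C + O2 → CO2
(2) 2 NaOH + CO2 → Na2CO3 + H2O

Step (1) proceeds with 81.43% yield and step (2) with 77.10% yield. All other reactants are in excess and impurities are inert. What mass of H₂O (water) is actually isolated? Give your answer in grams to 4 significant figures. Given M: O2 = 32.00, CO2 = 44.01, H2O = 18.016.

Pure O2 = 264.8 × 0.5863 = 155.25 g.
n(O2) = 155.25 / 32.00 = 4.8516 mol.
Step 1 (O2:CO2 = 1:1): theoretical n(CO2) = 4.8516 mol; at 81.43% yield, n(CO2) = 3.9507 mol.
Step 2 (CO2:H2O = 1:1): theoretical n(H2O) = 3.9507 mol, so theoretical mass = 3.9507 × 18.016 = 71.176 g.
At 77.10% yield, actual mass of H2O = 71.176 × 0.7710 = 54.876 g.

54.88 g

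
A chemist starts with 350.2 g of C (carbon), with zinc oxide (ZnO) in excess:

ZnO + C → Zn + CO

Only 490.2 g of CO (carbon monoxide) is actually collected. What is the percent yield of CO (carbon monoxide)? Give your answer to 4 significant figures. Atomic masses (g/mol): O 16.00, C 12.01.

M(C) = 12.01 g/mol.
M(CO) = 12.01 + 16.00 = 28.01 g/mol.
n(C) = 350.20 g / 12.01 g/mol = 29.159 mol.
From the equation the C:CO mole ratio is 1:1, so n(CO) = 29.159 × 1/1 = 29.159 mol.
Mass of CO = 29.159 mol × 28.01 g/mol = 816.74 g.
This is the theoretical yield. Percent yield = 490.2 g / 816.74 g × 100% = 60.019%.

60.02 %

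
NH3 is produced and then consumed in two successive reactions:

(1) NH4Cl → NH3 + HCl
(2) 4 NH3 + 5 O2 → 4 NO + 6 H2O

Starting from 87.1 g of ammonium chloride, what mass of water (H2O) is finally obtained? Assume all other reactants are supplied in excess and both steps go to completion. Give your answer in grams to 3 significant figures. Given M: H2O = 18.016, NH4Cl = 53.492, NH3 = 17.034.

44.0 g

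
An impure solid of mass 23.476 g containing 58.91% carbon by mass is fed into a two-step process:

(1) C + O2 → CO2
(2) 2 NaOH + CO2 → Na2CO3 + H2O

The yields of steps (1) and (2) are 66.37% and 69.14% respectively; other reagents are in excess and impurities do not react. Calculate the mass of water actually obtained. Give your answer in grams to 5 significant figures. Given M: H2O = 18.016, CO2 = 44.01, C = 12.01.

Pure C = 23.476 × 0.5891 = 13.8297 g.
n(C) = 13.8297 / 12.01 = 1.15152 mol.
Step 1 (C:CO2 = 1:1): theoretical n(CO2) = 1.15152 mol; at 66.37% yield, n(CO2) = 0.764261 mol.
Step 2 (CO2:H2O = 1:1): theoretical n(H2O) = 0.764261 mol, so theoretical mass = 0.764261 × 18.016 = 13.7689 g.
At 69.14% yield, actual mass of H2O = 13.7689 × 0.6914 = 9.51984 g.

9.5198 g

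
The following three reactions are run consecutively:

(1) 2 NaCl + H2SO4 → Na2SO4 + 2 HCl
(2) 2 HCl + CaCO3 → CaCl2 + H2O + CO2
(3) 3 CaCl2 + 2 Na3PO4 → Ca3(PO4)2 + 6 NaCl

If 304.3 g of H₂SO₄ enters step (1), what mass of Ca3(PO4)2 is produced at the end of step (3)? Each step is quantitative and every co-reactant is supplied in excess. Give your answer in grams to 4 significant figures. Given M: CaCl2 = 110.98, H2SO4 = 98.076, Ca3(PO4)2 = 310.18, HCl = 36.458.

n(H2SO4) = 304.3 / 98.076 = 3.1027 mol.
Reaction (1): H2SO4→HCl ratio 1:2 ⇒ n(HCl) = 6.2054 mol.
Reaction (2): HCl→CaCl2 ratio 2:1 ⇒ n(CaCl2) = 3.1027 mol.
Reaction (3): CaCl2→Ca3(PO4)2 ratio 3:1 ⇒ n(Ca3(PO4)2) = 1.0342 mol.
Mass of Ca3(PO4)2 = 1.0342 × 310.18 = 320.80 g.

320.8 g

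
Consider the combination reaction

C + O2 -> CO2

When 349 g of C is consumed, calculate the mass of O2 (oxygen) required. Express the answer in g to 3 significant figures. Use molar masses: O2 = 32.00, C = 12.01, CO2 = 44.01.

n(C) = 349.0 g / 12.01 g/mol = 29.06 mol.
From the equation the C:O2 mole ratio is 1:1, so n(O2) = 29.06 × 1/1 = 29.06 mol.
Mass of O2 = 29.06 mol × 32.00 g/mol = 929.9 g.

930 g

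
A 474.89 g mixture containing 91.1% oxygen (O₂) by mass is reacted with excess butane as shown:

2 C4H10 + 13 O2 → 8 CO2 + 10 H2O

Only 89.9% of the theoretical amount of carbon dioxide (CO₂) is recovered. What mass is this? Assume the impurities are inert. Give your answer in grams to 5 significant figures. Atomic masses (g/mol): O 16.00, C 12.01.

329.17 g

Pure O2 available = 474.89 g × 0.911 = 432.625 g.
M(O2) = 2(16.00) = 32.00 g/mol.
M(CO2) = 12.01 + 2(16.00) = 44.01 g/mol.
n(O2) = 432.625 g / 32.00 g/mol = 13.5195 mol.
From the equation the O2:CO2 mole ratio is 13:8, so n(CO2) = 13.5195 × 8/13 = 8.31971 mol.
Mass of CO2 = 8.31971 mol × 44.01 g/mol = 366.150 g.
Actual mass collected = 366.150 g × 0.899 = 329.169 g.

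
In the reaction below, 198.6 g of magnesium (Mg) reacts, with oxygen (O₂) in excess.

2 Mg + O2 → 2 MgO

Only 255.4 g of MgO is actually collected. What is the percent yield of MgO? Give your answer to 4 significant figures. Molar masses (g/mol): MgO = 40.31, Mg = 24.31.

77.56 %

n(Mg) = 198.60 g / 24.31 g/mol = 8.1695 mol.
From the equation the Mg:MgO mole ratio is 2:2, so n(MgO) = 8.1695 × 2/2 = 8.1695 mol.
Mass of MgO = 8.1695 mol × 40.31 g/mol = 329.31 g.
This is the theoretical yield. Percent yield = 255.4 g / 329.31 g × 100% = 77.556%.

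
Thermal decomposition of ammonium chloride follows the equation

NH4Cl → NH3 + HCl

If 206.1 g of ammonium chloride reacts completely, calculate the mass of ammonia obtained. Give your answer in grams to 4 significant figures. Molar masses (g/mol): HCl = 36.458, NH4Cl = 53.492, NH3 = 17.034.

n(NH4Cl) = 206.10 g / 53.492 g/mol = 3.8529 mol.
From the equation the NH4Cl:NH3 mole ratio is 1:1, so n(NH3) = 3.8529 × 1/1 = 3.8529 mol.
Mass of NH3 = 3.8529 mol × 17.034 g/mol = 65.631 g.

65.63 g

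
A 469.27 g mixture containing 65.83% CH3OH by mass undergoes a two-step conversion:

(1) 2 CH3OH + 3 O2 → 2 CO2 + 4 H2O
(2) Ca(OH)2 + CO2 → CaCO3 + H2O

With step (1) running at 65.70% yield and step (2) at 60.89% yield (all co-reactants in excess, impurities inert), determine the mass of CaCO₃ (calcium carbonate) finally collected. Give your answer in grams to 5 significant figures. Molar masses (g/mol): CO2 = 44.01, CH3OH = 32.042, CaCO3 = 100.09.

386.04 g

Pure CH3OH = 469.27 × 0.6583 = 308.920 g.
n(CH3OH) = 308.920 / 32.042 = 9.64111 mol.
Step 1 (CH3OH:CO2 = 2:2): theoretical n(CO2) = 9.64111 mol; at 65.70% yield, n(CO2) = 6.33421 mol.
Step 2 (CO2:CaCO3 = 1:1): theoretical n(CaCO3) = 6.33421 mol, so theoretical mass = 6.33421 × 100.09 = 633.991 g.
At 60.89% yield, actual mass of CaCO3 = 633.991 × 0.6089 = 386.037 g.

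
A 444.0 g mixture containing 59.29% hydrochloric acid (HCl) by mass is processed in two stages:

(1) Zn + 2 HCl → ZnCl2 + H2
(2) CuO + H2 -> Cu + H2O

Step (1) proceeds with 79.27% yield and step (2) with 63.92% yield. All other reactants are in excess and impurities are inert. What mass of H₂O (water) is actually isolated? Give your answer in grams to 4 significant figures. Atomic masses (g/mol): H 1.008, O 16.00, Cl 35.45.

32.96 g

Pure HCl = 444.0 × 0.5929 = 263.25 g.
M(HCl) = 1.008 + 35.45 = 36.458 g/mol.
M(H2O) = 2(1.008) + 16.00 = 18.016 g/mol.
n(HCl) = 263.25 / 36.458 = 7.2206 mol.
Step 1 (HCl:H2 = 2:1): theoretical n(H2) = 3.6103 mol; at 79.27% yield, n(H2) = 2.8619 mol.
Step 2 (H2:H2O = 1:1): theoretical n(H2O) = 2.8619 mol, so theoretical mass = 2.8619 × 18.016 = 51.560 g.
At 63.92% yield, actual mass of H2O = 51.560 × 0.6392 = 32.957 g.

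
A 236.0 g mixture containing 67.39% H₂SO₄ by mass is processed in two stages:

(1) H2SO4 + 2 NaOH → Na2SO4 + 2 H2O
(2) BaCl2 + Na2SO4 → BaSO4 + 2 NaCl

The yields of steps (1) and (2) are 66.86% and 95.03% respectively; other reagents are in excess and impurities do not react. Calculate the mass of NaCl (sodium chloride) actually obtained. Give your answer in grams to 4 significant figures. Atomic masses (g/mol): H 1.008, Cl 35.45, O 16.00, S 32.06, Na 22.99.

120.4 g

Pure H2SO4 = 236.0 × 0.6739 = 159.04 g.
M(H2SO4) = 2(1.008) + 32.06 + 4(16.00) = 98.076 g/mol.
M(NaCl) = 22.99 + 35.45 = 58.44 g/mol.
n(H2SO4) = 159.04 / 98.076 = 1.6216 mol.
Step 1 (H2SO4:Na2SO4 = 1:1): theoretical n(Na2SO4) = 1.6216 mol; at 66.86% yield, n(Na2SO4) = 1.0842 mol.
Step 2 (Na2SO4:NaCl = 1:2): theoretical n(NaCl) = 2.1684 mol, so theoretical mass = 2.1684 × 58.44 = 126.72 g.
At 95.03% yield, actual mass of NaCl = 126.72 × 0.9503 = 120.42 g.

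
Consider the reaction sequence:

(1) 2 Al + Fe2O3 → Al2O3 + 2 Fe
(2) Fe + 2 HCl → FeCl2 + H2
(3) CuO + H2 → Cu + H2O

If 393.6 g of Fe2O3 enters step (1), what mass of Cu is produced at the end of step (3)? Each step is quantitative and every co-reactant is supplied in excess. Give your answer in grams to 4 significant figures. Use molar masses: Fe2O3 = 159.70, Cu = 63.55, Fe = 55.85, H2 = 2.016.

n(Fe2O3) = 393.6 / 159.70 = 2.4646 mol.
Reaction (1): Fe2O3→Fe ratio 1:2 ⇒ n(Fe) = 4.9292 mol.
Reaction (2): Fe→H2 ratio 1:1 ⇒ n(H2) = 4.9292 mol.
Reaction (3): H2→Cu ratio 1:1 ⇒ n(Cu) = 4.9292 mol.
Mass of Cu = 4.9292 × 63.55 = 313.25 g.

313.3 g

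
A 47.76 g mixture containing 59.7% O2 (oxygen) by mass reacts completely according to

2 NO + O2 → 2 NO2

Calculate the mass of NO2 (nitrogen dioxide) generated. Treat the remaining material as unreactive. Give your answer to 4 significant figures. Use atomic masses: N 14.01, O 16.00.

81.99 g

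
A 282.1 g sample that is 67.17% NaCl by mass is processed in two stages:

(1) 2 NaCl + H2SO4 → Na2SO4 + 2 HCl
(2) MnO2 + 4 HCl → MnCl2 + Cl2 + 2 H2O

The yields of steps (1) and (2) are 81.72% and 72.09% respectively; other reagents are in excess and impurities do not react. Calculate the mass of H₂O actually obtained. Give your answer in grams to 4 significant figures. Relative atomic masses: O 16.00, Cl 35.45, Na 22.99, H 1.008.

17.21 g

Pure NaCl = 282.1 × 0.6717 = 189.49 g.
M(NaCl) = 22.99 + 35.45 = 58.44 g/mol.
M(H2O) = 2(1.008) + 16.00 = 18.016 g/mol.
n(NaCl) = 189.49 / 58.44 = 3.2424 mol.
Step 1 (NaCl:HCl = 2:2): theoretical n(HCl) = 3.2424 mol; at 81.72% yield, n(HCl) = 2.6497 mol.
Step 2 (HCl:H2O = 4:2): theoretical n(H2O) = 1.3248 mol, so theoretical mass = 1.3248 × 18.016 = 23.868 g.
At 72.09% yield, actual mass of H2O = 23.868 × 0.7209 = 17.207 g.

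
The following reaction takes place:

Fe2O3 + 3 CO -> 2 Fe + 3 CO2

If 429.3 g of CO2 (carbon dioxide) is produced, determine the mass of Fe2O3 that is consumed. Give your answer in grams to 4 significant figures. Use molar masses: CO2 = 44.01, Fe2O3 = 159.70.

n(CO2) = 429.30 g / 44.01 g/mol = 9.7546 mol.
From the equation the CO2:Fe2O3 mole ratio is 3:1, so n(Fe2O3) = 9.7546 × 1/3 = 3.2515 mol.
Mass of Fe2O3 = 3.2515 mol × 159.70 g/mol = 519.27 g.

519.3 g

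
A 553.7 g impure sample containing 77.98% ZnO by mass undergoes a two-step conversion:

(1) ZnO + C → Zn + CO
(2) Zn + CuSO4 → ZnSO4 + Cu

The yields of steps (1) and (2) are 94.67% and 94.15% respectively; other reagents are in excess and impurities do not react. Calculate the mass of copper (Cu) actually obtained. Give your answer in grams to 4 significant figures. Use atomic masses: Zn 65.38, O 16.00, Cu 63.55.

Pure ZnO = 553.7 × 0.7798 = 431.78 g.
M(ZnO) = 65.38 + 16.00 = 81.38 g/mol.
M(Cu) = 63.55 g/mol.
n(ZnO) = 431.78 / 81.38 = 5.3057 mol.
Step 1 (ZnO:Zn = 1:1): theoretical n(Zn) = 5.3057 mol; at 94.67% yield, n(Zn) = 5.0229 mol.
Step 2 (Zn:Cu = 1:1): theoretical n(Cu) = 5.0229 mol, so theoretical mass = 5.0229 × 63.55 = 319.20 g.
At 94.15% yield, actual mass of Cu = 319.20 × 0.9415 = 300.53 g.

300.5 g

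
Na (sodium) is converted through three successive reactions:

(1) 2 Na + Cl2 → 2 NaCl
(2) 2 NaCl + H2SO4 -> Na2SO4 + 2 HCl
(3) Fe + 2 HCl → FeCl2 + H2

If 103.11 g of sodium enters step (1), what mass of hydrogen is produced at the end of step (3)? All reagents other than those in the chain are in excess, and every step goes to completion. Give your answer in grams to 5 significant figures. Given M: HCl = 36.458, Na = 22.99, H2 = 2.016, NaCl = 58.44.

n(Na) = 103.11 / 22.99 = 4.48499 mol.
Reaction (1): Na→NaCl ratio 2:2 ⇒ n(NaCl) = 4.48499 mol.
Reaction (2): NaCl→HCl ratio 2:2 ⇒ n(HCl) = 4.48499 mol.
Reaction (3): HCl→H2 ratio 2:1 ⇒ n(H2) = 2.24250 mol.
Mass of H2 = 2.24250 × 2.016 = 4.52087 g.

4.5209 g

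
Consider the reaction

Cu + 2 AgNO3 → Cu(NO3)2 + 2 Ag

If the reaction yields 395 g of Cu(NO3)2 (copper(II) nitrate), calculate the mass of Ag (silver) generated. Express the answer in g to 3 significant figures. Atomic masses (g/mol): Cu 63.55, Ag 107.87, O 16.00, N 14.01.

454 g

M(Cu(NO3)2) = 63.55 + 2(14.01) + 6(16.00) = 187.57 g/mol.
M(Ag) = 107.87 g/mol.
n(Cu(NO3)2) = 395.0 g / 187.57 g/mol = 2.106 mol.
From the equation the Cu(NO3)2:Ag mole ratio is 1:2, so n(Ag) = 2.106 × 2/1 = 4.212 mol.
Mass of Ag = 4.212 mol × 107.87 g/mol = 454.3 g.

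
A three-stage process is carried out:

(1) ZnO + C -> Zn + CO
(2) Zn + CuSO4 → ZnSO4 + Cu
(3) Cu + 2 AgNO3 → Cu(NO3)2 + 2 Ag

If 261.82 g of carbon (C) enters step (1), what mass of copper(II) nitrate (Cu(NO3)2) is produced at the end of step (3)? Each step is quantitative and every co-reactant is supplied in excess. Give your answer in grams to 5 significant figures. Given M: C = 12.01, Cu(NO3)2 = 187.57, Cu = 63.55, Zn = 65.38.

n(C) = 261.82 / 12.01 = 21.8002 mol.
Reaction (1): C→Zn ratio 1:1 ⇒ n(Zn) = 21.8002 mol.
Reaction (2): Zn→Cu ratio 1:1 ⇒ n(Cu) = 21.8002 mol.
Reaction (3): Cu→Cu(NO3)2 ratio 1:1 ⇒ n(Cu(NO3)2) = 21.8002 mol.
Mass of Cu(NO3)2 = 21.8002 × 187.57 = 4089.06 g.

4089.1 g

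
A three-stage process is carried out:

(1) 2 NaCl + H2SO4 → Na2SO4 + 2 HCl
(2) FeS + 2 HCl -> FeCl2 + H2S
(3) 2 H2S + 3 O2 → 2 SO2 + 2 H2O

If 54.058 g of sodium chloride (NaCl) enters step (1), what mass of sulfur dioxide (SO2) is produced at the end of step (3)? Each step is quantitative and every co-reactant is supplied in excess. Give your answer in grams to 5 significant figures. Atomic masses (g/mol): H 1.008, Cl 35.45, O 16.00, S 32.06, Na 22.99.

M(NaCl) = 22.99 + 35.45 = 58.44 g/mol.
M(SO2) = 32.06 + 2(16.00) = 64.06 g/mol.
n(NaCl) = 54.058 / 58.44 = 0.925017 mol.
Reaction (1): NaCl→HCl ratio 2:2 ⇒ n(HCl) = 0.925017 mol.
Reaction (2): HCl→H2S ratio 2:1 ⇒ n(H2S) = 0.462509 mol.
Reaction (3): H2S→SO2 ratio 2:2 ⇒ n(SO2) = 0.462509 mol.
Mass of SO2 = 0.462509 × 64.06 = 29.6283 g.

29.628 g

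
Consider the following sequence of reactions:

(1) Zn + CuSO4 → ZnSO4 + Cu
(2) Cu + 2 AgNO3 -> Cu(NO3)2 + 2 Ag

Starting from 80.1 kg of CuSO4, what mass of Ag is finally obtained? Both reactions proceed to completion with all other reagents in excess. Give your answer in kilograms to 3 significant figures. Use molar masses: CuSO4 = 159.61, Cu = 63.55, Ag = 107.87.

80.1 kg = 80100 g.
n(CuSO4) = 80100 / 159.61 = 501.8 mol.
Step 1 gives a 1:1 ratio of CuSO4 to Cu, so n(Cu) = 501.8 mol.
In step 2 the Cu:Ag ratio is 1:2, so n(Ag) = 1004 mol.
Mass of Ag = 1004 × 107.87 = 108300 g = 108 kg.

108 kg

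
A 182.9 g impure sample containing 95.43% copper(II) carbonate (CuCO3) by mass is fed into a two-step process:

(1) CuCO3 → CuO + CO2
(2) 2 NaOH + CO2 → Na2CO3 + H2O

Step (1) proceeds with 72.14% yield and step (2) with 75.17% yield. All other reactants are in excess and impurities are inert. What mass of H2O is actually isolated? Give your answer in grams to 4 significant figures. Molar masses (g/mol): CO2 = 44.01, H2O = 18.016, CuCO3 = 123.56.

Pure CuCO3 = 182.9 × 0.9543 = 174.54 g.
n(CuCO3) = 174.54 / 123.56 = 1.4126 mol.
Step 1 (CuCO3:CO2 = 1:1): theoretical n(CO2) = 1.4126 mol; at 72.14% yield, n(CO2) = 1.0191 mol.
Step 2 (CO2:H2O = 1:1): theoretical n(H2O) = 1.0191 mol, so theoretical mass = 1.0191 × 18.016 = 18.359 g.
At 75.17% yield, actual mass of H2O = 18.359 × 0.7517 = 13.801 g.

13.80 g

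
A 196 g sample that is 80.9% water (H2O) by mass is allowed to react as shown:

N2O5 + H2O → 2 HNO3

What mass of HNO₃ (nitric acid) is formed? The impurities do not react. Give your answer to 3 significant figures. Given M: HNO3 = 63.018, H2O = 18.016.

Mass of pure H2O = 196 g × 0.809 = 158.6 g.
n(H2O) = 158.6 g / 18.016 g/mol = 8.801 mol.
From the equation the H2O:HNO3 mole ratio is 1:2, so n(HNO3) = 8.801 × 2/1 = 17.60 mol.
Mass of HNO3 = 17.60 mol × 63.018 g/mol = 1109 g.

1110 g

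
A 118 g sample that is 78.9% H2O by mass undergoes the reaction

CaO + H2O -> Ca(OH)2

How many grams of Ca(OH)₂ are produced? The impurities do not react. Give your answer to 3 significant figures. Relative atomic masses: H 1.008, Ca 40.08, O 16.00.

383 g

Mass of pure H2O = 118 g × 0.789 = 93.10 g.
M(H2O) = 2(1.008) + 16.00 = 18.016 g/mol.
M(Ca(OH)2) = 40.08 + 2(16.00) + 2(1.008) = 74.096 g/mol.
n(H2O) = 93.10 g / 18.016 g/mol = 5.168 mol.
From the equation the H2O:Ca(OH)2 mole ratio is 1:1, so n(Ca(OH)2) = 5.168 × 1/1 = 5.168 mol.
Mass of Ca(OH)2 = 5.168 mol × 74.096 g/mol = 382.9 g.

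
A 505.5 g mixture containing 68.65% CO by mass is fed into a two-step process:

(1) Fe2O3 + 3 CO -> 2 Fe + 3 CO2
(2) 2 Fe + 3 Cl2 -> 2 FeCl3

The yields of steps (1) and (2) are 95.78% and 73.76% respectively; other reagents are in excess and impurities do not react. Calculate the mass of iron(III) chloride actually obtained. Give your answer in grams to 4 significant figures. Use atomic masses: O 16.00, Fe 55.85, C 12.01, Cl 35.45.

Pure CO = 505.5 × 0.6865 = 347.03 g.
M(CO) = 12.01 + 16.00 = 28.01 g/mol.
M(FeCl3) = 55.85 + 3(35.45) = 162.20 g/mol.
n(CO) = 347.03 / 28.01 = 12.389 mol.
Step 1 (CO:Fe = 3:2): theoretical n(Fe) = 8.2596 mol; at 95.78% yield, n(Fe) = 7.9110 mol.
Step 2 (Fe:FeCl3 = 2:2): theoretical n(FeCl3) = 7.9110 mol, so theoretical mass = 7.9110 × 162.20 = 1283.2 g.
At 73.76% yield, actual mass of FeCl3 = 1283.2 × 0.7376 = 946.46 g.

946.5 g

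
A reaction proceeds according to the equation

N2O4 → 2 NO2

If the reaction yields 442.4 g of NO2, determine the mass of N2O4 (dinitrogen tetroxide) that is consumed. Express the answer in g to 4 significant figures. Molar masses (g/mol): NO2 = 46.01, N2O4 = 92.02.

442.4 g

n(NO2) = 442.40 g / 46.01 g/mol = 9.6153 mol.
From the equation the NO2:N2O4 mole ratio is 2:1, so n(N2O4) = 9.6153 × 1/2 = 4.8077 mol.
Mass of N2O4 = 4.8077 mol × 92.02 g/mol = 442.40 g.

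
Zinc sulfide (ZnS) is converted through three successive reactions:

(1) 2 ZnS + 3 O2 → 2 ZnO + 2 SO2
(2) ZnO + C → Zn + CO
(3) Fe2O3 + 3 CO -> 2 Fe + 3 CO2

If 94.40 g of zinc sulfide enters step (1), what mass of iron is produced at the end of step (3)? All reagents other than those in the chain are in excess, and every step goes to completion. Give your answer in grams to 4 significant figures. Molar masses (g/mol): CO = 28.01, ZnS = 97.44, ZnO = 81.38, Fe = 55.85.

n(ZnS) = 94.40 / 97.44 = 0.96880 mol.
Reaction (1): ZnS→ZnO ratio 2:2 ⇒ n(ZnO) = 0.96880 mol.
Reaction (2): ZnO→CO ratio 1:1 ⇒ n(CO) = 0.96880 mol.
Reaction (3): CO→Fe ratio 3:2 ⇒ n(Fe) = 0.64587 mol.
Mass of Fe = 0.64587 × 55.85 = 36.072 g.

36.07 g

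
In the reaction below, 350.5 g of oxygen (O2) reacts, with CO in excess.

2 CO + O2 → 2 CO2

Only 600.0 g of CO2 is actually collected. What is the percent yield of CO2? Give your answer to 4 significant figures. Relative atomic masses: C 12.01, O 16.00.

62.23 %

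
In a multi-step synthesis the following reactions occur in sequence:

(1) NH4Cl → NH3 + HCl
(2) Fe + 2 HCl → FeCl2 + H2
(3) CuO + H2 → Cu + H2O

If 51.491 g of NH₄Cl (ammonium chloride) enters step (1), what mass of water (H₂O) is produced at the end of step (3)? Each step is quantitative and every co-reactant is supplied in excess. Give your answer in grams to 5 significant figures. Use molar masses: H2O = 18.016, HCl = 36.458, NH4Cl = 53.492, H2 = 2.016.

8.6710 g

n(NH4Cl) = 51.491 / 53.492 = 0.962593 mol.
Reaction (1): NH4Cl→HCl ratio 1:1 ⇒ n(HCl) = 0.962593 mol.
Reaction (2): HCl→H2 ratio 2:1 ⇒ n(H2) = 0.481296 mol.
Reaction (3): H2→H2O ratio 1:1 ⇒ n(H2O) = 0.481296 mol.
Mass of H2O = 0.481296 × 18.016 = 8.67103 g.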